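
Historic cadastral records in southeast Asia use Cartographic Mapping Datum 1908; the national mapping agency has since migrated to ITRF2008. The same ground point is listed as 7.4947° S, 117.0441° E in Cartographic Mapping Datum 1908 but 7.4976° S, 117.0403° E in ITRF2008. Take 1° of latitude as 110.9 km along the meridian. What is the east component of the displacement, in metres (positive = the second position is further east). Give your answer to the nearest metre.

Δφ = -7.4976° − -7.4947° = -0.0029°; Δλ = 117.0403° − 117.0441° = -0.0038°.
ΔN = Δφ × 110900 = -321.6 m; ΔE = Δλ × 110900 × cos(-7.4947°) = -0.0038 × 110900 × 0.991457 = -417.8 m.

ΔE = -418 m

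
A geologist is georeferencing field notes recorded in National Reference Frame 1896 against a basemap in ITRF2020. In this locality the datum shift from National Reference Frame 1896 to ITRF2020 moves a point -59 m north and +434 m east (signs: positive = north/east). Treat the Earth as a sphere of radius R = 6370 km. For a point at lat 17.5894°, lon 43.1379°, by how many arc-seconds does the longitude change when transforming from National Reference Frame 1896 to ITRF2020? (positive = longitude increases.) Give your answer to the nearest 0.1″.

At latitude 17.5894°, cos φ = 0.953247.
One radian of longitude at latitude φ spans R cos φ, so Δλ = ΔE / (R cos φ) = 434.0 / (6370000 × 0.953247) = 7.1473e-05 rad = 14.742″.

Δλ = 14.7″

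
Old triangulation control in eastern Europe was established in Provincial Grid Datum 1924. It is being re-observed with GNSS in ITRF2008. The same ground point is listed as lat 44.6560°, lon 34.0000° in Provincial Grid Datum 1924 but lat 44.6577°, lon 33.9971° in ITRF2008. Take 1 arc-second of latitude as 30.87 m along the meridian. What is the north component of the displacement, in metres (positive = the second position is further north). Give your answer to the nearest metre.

Δφ = 44.6577° − 44.6560° = +0.0017°; Δλ = 33.9971° − 34.0000° = -0.0029°.
1° of latitude = 3600 × 30.87 = 111132 m.
ΔN = Δφ × 111132 = 188.9 m; ΔE = Δλ × 111132 × cos(44.6560°) = -0.0029 × 111132 × 0.711339 = -229.3 m.

ΔN = 189 m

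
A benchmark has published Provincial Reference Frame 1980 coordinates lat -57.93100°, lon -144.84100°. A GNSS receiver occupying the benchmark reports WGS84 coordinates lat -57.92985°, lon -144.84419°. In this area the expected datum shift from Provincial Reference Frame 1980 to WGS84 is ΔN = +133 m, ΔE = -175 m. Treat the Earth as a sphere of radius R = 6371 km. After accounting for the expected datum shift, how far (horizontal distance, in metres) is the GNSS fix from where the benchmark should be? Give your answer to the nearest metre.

Observed coordinate differences: Δφ = +0.00115°, Δλ = -0.00319°.
Converting to metres (1° lat = 111195 m, cos φ = 0.530940): observed ΔN = 127.9 m, observed ΔE = -188.3 m.
Subtracting the expected shift leaves a residual of 127.9 − (133) = -5.1 m north and -188.3 − (-175) = -13.3 m east.
Residual distance = √((-5.1)² + (-13.3)²) = 14.3 m.

14 m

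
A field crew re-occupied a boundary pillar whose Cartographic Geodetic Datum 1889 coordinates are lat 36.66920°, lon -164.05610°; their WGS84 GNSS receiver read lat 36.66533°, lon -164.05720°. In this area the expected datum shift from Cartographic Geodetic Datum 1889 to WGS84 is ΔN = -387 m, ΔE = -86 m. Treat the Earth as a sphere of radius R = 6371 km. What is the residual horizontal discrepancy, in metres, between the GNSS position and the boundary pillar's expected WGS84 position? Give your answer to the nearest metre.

45 m

Observed coordinate differences: Δφ = -0.00387°, Δλ = -0.00110°.
Converting to metres (1° lat = 111195 m, cos φ = 0.802097): observed ΔN = -430.3 m, observed ΔE = -98.1 m.
Subtracting the expected shift leaves a residual of -430.3 − (-387) = -43.3 m north and -98.1 − (-86) = -12.1 m east.
Residual distance = √((-43.3)² + (-12.1)²) = 45.0 m.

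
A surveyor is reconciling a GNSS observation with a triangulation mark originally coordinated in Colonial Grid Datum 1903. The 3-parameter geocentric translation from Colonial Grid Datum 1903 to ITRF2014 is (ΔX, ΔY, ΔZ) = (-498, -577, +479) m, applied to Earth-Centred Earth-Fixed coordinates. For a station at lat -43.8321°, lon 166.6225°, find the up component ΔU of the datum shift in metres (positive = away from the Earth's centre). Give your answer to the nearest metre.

The local up (radial) axis is (cos φ cos λ, cos φ sin λ, sin φ), giving ΔU = 349.496 − 96.302 − 331.730 = -78.54 m.

ΔU = -79 m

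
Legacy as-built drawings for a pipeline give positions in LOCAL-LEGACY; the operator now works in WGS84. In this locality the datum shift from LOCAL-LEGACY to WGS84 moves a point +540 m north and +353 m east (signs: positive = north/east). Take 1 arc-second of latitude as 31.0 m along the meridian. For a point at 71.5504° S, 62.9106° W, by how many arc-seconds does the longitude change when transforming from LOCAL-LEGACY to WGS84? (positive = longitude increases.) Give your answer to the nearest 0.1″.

At latitude -71.5504°, cos φ = 0.316470.
1″ of longitude at this latitude = 31.00 × cos φ = 9.8106 m, so Δλ = 353.0 / 9.8106 = 35.982″.

Δλ = 36.0″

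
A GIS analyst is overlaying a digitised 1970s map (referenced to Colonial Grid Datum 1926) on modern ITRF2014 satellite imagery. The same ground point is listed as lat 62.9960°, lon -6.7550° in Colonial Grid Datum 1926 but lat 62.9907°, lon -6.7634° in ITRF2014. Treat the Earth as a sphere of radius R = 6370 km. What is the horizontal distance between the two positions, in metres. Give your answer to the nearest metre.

726 m

Δφ = 62.9907° − 62.9960° = -0.0053°; Δλ = -6.7634° − -6.7550° = -0.0084°.
1° along a meridian = πR/180 = 111177 m.
ΔN = Δφ × 111177 = -589.2 m; ΔE = Δλ × 111177 × cos(62.9960°) = -0.0084 × 111177 × 0.454053 = -424.0 m.
Distance = √(ΔE² + ΔN²) = √((-424.0)² + (-589.2)²) = 726.0 m.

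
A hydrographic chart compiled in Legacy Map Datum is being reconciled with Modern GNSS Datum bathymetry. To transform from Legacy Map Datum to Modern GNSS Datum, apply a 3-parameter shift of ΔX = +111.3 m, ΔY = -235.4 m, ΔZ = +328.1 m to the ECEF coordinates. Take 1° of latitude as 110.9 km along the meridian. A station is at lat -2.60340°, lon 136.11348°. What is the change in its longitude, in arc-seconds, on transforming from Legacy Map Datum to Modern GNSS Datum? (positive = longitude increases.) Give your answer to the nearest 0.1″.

Δλ = 3.0″

sin φ = -0.045422, cos φ = 0.998968, sin λ = 0.693232, cos λ = -0.720714.
East component: ΔE = −sin λ·ΔX + cos λ·ΔY = −(0.693232)(111.3) + (-0.720714)(-235.4) = 92.50 m.
1° of latitude spans 110900 m; at latitude φ, 1° of longitude spans that × cos φ = 110785.5 m, so Δλ = 92.50 / 110785.5 × 3600 = 3.006″.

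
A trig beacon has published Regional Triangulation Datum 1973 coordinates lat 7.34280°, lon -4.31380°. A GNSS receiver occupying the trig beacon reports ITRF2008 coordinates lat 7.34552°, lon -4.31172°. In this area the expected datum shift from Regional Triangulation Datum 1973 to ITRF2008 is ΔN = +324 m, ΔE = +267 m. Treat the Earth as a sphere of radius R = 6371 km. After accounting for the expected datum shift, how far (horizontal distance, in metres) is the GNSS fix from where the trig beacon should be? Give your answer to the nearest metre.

43 m

Observed coordinate differences: Δφ = +0.00272°, Δλ = +0.00208°.
Converting to metres (1° lat = 111195 m, cos φ = 0.991799): observed ΔN = 302.5 m, observed ΔE = 229.4 m.
Subtracting the expected shift leaves a residual of 302.5 − (324) = -21.5 m north and 229.4 − (267) = -37.6 m east.
Residual distance = √((-21.5)² + (-37.6)²) = 43.3 m.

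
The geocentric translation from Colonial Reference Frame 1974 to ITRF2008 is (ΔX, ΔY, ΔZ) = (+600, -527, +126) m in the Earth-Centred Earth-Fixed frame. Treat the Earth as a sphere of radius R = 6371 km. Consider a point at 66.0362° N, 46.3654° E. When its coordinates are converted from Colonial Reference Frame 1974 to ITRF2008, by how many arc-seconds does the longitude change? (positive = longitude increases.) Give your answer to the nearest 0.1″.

sin φ = 0.913802, cos φ = 0.406159, sin λ = 0.723755, cos λ = 0.690057.
East component: ΔE = −sin λ·ΔX + cos λ·ΔY = −(0.723755)(600) + (0.690057)(-527) = -797.91 m.
1° of latitude spans πR/180 = 111195 m; at latitude φ, 1° of longitude spans that × cos φ = 45162.9 m, so Δλ = -797.91 / 45162.9 × 3600 = -63.603″.

Δλ = -63.6″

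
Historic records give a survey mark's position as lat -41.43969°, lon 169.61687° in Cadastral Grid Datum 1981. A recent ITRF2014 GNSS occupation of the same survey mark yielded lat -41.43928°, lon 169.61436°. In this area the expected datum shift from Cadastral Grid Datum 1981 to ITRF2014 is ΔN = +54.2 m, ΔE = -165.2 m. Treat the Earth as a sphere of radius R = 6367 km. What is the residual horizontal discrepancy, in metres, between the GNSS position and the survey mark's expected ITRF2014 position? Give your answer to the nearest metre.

Observed coordinate differences: Δφ = +0.00041°, Δλ = -0.00251°.
Converting to metres (1° lat = 111125 m, cos φ = 0.749653): observed ΔN = 45.6 m, observed ΔE = -209.1 m.
Subtracting the expected shift leaves a residual of 45.6 − (54.2) = -8.6 m north and -209.1 − (-165.2) = -43.9 m east.
Residual distance = √((-8.6)² + (-43.9)²) = 44.7 m.

45 m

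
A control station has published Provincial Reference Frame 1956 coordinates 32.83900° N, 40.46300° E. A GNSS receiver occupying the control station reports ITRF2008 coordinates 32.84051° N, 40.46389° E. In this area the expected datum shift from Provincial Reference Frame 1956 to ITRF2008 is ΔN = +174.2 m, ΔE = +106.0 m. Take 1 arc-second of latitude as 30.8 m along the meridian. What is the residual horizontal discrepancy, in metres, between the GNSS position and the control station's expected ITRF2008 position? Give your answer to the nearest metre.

Observed coordinate differences: Δφ = +0.00151°, Δλ = +0.00089°.
Converting to metres (1° lat = 110880 m, cos φ = 0.840198): observed ΔN = 167.4 m, observed ΔE = 82.9 m.
Subtracting the expected shift leaves a residual of 167.4 − (174.2) = -6.8 m north and 82.9 − (106.0) = -23.1 m east.
Residual distance = √((-6.8)² + (-23.1)²) = 24.1 m.

24 m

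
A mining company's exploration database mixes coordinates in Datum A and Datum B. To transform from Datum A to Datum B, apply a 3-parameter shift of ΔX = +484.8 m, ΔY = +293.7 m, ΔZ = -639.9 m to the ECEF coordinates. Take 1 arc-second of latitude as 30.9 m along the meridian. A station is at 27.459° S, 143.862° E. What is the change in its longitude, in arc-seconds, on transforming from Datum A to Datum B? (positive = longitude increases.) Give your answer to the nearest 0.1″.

sin φ = -0.461114, cos φ = 0.887341, sin λ = 0.589732, cos λ = -0.807599.
East component: ΔE = −sin λ·ΔX + cos λ·ΔY = −(0.589732)(484.8) + (-0.807599)(293.7) = -523.09 m.
1° of latitude spans 3600 × 30.90 = 111240 m; at latitude φ, 1° of longitude spans that × cos φ = 98707.8 m, so Δλ = -523.09 / 98707.8 × 3600 = -19.078″.

Δλ = -19.1″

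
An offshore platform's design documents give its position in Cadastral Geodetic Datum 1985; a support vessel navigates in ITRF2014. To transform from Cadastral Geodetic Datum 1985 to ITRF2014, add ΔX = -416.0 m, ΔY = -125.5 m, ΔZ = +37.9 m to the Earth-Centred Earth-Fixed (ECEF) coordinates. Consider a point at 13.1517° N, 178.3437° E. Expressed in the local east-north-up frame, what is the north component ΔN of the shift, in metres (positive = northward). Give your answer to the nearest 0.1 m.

At φ = 13.1517°, λ = 178.3437°: sin φ = 0.227530, cos φ = 0.973771, sin λ = 0.028904, cos λ = -0.999582.
ΔN = −sin φ cos λ·ΔX − sin φ sin λ·ΔY + cos φ·ΔZ = −(0.227530)(-0.999582)(-416.0) − (0.227530)(0.028904)(-125.5) + (0.973771)(37.9) = -56.88 m.

ΔN = -56.9 m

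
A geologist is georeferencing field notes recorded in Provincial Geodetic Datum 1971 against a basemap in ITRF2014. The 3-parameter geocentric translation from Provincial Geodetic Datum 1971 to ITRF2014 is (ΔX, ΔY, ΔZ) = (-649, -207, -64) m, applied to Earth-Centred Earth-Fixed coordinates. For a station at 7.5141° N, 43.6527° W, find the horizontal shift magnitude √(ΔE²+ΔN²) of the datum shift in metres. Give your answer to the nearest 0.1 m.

598.1 m

The local east axis at (φ, λ) is (−sin λ, cos λ, 0), so ΔE = −sin(-43.6527°)·(-649) + cos(-43.6527°)·(-207) = -597.77 m.
The local north axis is (−sin φ cos λ, −sin φ sin λ, cos φ), giving ΔN = 61.406 − 18.686 − 63.450 = -20.73 m.
Horizontal magnitude = √(ΔE² + ΔN²) = √((-597.77)² + (-20.73)²) = 598.13 m.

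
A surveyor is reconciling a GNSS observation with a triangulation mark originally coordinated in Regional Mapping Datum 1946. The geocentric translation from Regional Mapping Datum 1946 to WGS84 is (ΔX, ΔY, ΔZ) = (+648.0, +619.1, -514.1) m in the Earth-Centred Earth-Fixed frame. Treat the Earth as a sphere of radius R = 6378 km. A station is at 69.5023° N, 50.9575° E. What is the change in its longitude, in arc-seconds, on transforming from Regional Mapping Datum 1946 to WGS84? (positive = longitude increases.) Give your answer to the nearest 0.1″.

sin φ = 0.936686, cos φ = 0.350170, sin λ = 0.776679, cos λ = 0.629897.
East component: ΔE = −sin λ·ΔX + cos λ·ΔY = −(0.776679)(648.0) + (0.629897)(619.1) = -113.32 m.
1° of latitude spans πR/180 = 111317 m; at latitude φ, 1° of longitude spans that × cos φ = 38979.9 m, so Δλ = -113.32 / 38979.9 × 3600 = -10.466″.

Δλ = -10.5″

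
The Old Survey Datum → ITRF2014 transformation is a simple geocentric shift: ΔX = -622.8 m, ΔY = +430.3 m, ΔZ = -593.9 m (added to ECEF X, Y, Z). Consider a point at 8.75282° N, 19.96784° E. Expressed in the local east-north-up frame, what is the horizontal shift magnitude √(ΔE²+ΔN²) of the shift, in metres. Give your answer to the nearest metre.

807 m

At φ = 8.75282°, λ = 19.96784°: sin φ = 0.152172, cos φ = 0.988354, sin λ = 0.341493, cos λ = 0.939884.
ΔE = −sin λ·ΔX + cos λ·ΔY = −(0.341493)·(-622.8) + (0.939884)·(430.3) = 617.11 m.
ΔN = −sin φ cos λ·ΔX − sin φ sin λ·ΔY + cos φ·ΔZ = −(0.152172)(0.939884)(-622.8) − (0.152172)(0.341493)(430.3) + (0.988354)(-593.9) = -520.27 m.
Horizontal magnitude = √(ΔE² + ΔN²) = √(617.11² + (-520.27)²) = 807.16 m.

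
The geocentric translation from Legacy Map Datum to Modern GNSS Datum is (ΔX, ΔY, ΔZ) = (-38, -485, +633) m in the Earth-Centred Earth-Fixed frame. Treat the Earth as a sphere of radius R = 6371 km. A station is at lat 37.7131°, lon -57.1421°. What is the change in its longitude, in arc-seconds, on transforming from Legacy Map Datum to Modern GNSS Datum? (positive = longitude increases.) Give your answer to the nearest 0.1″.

Δλ = -12.1″

sin φ = 0.611708, cos φ = 0.791084, sin λ = -0.840019, cos λ = 0.542557.
East component: ΔE = −sin λ·ΔX + cos λ·ΔY = −(-0.840019)(-38) + (0.542557)(-485) = -295.06 m.
1° of latitude spans πR/180 = 111195 m; at latitude φ, 1° of longitude spans that × cos φ = 87964.5 m, so Δλ = -295.06 / 87964.5 × 3600 = -12.076″.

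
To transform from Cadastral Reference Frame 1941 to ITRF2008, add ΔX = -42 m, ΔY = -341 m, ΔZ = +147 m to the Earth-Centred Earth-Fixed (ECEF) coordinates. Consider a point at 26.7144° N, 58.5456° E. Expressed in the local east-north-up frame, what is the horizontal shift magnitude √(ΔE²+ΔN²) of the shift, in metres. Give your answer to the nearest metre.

307 m

At φ = 26.7144°, λ = 58.5456°: sin φ = 0.449544, cos φ = 0.893258, sin λ = 0.853056, cos λ = 0.521820.
ΔE = −sin λ·ΔX + cos λ·ΔY = −(0.853056)·(-42) + (0.521820)·(-341) = -142.11 m.
ΔN = −sin φ cos λ·ΔX − sin φ sin λ·ΔY + cos φ·ΔZ = −(0.449544)(0.521820)(-42) − (0.449544)(0.853056)(-341) + (0.893258)(147) = 271.93 m.
Horizontal magnitude = √(ΔE² + ΔN²) = √((-142.11)² + 271.93²) = 306.83 m.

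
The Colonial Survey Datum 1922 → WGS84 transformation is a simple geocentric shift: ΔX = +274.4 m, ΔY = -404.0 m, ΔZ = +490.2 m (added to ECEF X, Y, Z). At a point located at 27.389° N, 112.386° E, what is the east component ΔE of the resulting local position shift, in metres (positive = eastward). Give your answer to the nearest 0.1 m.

The local east axis at (φ, λ) is (−sin λ, cos λ, 0), so ΔE = −sin(112.386°)·274.4 + cos(112.386°)·(-404.0) = -99.86 m.

ΔE = -99.9 m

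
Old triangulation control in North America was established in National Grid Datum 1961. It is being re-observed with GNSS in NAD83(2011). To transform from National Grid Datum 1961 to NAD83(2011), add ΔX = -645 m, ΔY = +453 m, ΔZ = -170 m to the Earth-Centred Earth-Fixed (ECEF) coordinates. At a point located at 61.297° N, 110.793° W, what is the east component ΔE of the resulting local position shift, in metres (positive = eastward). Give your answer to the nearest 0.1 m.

At φ = 61.297°, λ = -110.793°: sin φ = 0.877121, cos φ = 0.480269, sin λ = -0.934869, cos λ = -0.354993.
ΔE = −sin λ·ΔX + cos λ·ΔY = −(-0.934869)·(-645) + (-0.354993)·(453) = -763.80 m.

ΔE = -763.8 m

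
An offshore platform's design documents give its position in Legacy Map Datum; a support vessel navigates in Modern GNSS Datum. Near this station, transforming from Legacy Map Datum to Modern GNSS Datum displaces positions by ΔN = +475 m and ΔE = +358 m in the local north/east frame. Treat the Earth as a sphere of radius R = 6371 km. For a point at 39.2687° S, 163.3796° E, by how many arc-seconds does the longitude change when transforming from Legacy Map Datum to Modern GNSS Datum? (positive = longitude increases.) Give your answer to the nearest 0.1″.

At latitude -39.2687°, cos φ = 0.774186.
One radian of longitude at latitude φ spans R cos φ, so Δλ = ΔE / (R cos φ) = 358.0 / (6371000 × 0.774186) = 7.2582e-05 rad = 14.971″.

Δλ = 15.0″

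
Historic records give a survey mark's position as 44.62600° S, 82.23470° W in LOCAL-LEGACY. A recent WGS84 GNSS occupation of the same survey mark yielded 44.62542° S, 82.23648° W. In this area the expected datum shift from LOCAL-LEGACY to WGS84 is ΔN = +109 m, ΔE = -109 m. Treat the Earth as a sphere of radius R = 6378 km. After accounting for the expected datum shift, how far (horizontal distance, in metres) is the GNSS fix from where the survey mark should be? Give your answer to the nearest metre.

55 m

Observed coordinate differences: Δφ = +0.00058°, Δλ = -0.00178°.
Converting to metres (1° lat = 111317 m, cos φ = 0.711707): observed ΔN = 64.6 m, observed ΔE = -141.0 m.
Subtracting the expected shift leaves a residual of 64.6 − (109) = -44.4 m north and -141.0 − (-109) = -32.0 m east.
Residual distance = √((-44.4)² + (-32.0)²) = 54.8 m.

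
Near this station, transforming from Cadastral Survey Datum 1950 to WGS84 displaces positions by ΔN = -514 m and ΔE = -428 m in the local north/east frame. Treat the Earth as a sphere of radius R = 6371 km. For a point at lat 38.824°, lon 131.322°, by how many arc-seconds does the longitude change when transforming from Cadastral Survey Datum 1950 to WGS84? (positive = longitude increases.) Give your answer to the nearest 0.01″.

At latitude 38.824°, cos φ = 0.779075.
One radian of longitude at latitude φ spans R cos φ, so Δλ = ΔE / (R cos φ) = -428.0 / (6371000 × 0.779075) = -8.6230e-05 rad = -17.786″.

Δλ = -17.79″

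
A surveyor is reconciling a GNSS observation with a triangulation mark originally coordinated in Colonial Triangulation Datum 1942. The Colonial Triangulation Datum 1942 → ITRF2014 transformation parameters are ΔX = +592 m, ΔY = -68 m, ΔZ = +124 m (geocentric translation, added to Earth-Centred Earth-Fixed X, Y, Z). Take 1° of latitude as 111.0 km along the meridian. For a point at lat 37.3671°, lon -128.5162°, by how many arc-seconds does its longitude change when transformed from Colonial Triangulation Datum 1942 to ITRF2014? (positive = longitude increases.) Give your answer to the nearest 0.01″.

Δλ = 20.63″

sin φ = 0.606920, cos φ = 0.794763, sin λ = -0.782432, cos λ = -0.622736.
East component: ΔE = −sin λ·ΔX + cos λ·ΔY = −(-0.782432)(592) + (-0.622736)(-68) = 505.55 m.
1° of latitude spans 111000 m; at latitude φ, 1° of longitude spans that × cos φ = 88218.7 m, so Δλ = 505.55 / 88218.7 × 3600 = 20.630″.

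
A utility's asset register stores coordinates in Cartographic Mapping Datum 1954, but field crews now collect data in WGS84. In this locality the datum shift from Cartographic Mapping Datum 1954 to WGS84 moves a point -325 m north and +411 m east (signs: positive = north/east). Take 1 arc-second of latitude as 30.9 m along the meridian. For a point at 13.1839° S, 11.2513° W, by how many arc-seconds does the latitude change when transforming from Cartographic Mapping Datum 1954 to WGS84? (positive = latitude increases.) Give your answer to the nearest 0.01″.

Δφ = -10.52″

1″ of latitude = 30.90 m, so Δφ = -325.0 / 30.90 = -10.518″.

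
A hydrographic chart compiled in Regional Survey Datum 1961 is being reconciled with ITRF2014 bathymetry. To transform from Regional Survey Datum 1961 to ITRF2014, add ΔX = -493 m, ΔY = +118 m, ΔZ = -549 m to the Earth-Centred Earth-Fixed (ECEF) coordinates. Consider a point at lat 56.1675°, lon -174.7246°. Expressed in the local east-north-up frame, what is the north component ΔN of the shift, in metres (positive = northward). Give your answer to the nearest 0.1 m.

ΔN = -704.4 m

At φ = 56.1675°, λ = -174.7246°: sin φ = 0.830669, cos φ = 0.556767, sin λ = -0.091943, cos λ = -0.995764.
ΔN = −sin φ cos λ·ΔX − sin φ sin λ·ΔY + cos φ·ΔZ = −(0.830669)(-0.995764)(-493) − (0.830669)(-0.091943)(118) + (0.556767)(-549) = -704.44 m.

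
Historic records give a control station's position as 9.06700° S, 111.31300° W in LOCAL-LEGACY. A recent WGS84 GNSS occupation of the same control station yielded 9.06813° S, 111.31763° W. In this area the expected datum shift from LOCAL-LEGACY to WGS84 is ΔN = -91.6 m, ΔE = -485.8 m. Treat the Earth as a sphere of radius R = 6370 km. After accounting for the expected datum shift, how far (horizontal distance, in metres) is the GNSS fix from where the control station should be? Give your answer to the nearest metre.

Observed coordinate differences: Δφ = -0.00113°, Δλ = -0.00463°.
Converting to metres (1° lat = 111177 m, cos φ = 0.987505): observed ΔN = -125.6 m, observed ΔE = -508.3 m.
Subtracting the expected shift leaves a residual of -125.6 − (-91.6) = -34.0 m north and -508.3 − (-485.8) = -22.5 m east.
Residual distance = √((-34.0)² + (-22.5)²) = 40.8 m.

41 m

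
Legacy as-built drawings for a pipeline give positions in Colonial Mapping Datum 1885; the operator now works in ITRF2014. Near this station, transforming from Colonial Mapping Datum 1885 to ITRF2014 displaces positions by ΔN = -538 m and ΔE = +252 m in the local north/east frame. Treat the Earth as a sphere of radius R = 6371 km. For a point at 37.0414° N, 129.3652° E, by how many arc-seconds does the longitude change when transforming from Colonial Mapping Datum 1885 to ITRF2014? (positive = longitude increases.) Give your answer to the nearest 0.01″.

Δλ = 10.22″

At latitude 37.0414°, cos φ = 0.798200.
One radian of longitude at latitude φ spans R cos φ, so Δλ = ΔE / (R cos φ) = 252.0 / (6371000 × 0.798200) = 4.9554e-05 rad = 10.221″.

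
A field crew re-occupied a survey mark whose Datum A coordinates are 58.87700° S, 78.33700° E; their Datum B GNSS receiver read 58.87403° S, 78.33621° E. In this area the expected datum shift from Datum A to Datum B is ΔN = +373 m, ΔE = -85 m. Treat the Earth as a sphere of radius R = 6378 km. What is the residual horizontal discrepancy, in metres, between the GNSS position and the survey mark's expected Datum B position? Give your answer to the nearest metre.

Observed coordinate differences: Δφ = +0.00297°, Δλ = -0.00079°.
Converting to metres (1° lat = 111317 m, cos φ = 0.516877): observed ΔN = 330.6 m, observed ΔE = -45.5 m.
Subtracting the expected shift leaves a residual of 330.6 − (373) = -42.4 m north and -45.5 − (-85) = 39.5 m east.
Residual distance = √((-42.4)² + 39.5²) = 58.0 m.

58 m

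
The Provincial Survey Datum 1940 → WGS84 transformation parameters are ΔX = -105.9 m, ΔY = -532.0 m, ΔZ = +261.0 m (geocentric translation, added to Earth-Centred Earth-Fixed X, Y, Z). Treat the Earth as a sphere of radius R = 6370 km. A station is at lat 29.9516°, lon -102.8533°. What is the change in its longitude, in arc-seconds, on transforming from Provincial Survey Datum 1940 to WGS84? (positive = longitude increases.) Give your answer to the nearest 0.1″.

sin φ = 0.499268, cos φ = 0.866447, sin λ = -0.974943, cos λ = -0.222456.
East component: ΔE = −sin λ·ΔX + cos λ·ΔY = −(-0.974943)(-105.9) + (-0.222456)(-532.0) = 15.10 m.
1° of latitude spans πR/180 = 111177 m; at latitude φ, 1° of longitude spans that × cos φ = 96329.4 m, so Δλ = 15.10 / 96329.4 × 3600 = 0.564″.

Δλ = 0.6″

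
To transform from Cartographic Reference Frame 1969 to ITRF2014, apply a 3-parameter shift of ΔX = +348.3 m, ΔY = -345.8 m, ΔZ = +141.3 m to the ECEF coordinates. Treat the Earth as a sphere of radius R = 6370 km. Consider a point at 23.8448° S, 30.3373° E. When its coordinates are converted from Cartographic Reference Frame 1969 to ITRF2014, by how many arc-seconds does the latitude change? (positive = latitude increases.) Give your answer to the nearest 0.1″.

Δφ = 5.8″

sin φ = -0.404261, cos φ = 0.914644, sin λ = 0.505090, cos λ = 0.863067.
North component: ΔN = −sin φ cos λ·ΔX − sin φ sin λ·ΔY + cos φ·ΔZ = −(-0.404261)(0.863067)(348.3) − (-0.404261)(0.505090)(-345.8) + (0.914644)(141.3) = 180.15 m.
1° of latitude spans πR/180 = 111177 m, so Δφ = 180.15 / 111177 × 3600 = 5.834″.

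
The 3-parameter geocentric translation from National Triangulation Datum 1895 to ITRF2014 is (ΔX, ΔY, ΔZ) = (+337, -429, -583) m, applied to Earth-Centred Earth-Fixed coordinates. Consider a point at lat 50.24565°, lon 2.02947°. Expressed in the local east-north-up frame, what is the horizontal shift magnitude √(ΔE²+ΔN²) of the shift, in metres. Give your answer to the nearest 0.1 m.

At φ = 50.24565°, λ = 2.02947°: sin φ = 0.768793, cos φ = 0.639497, sin λ = 0.035414, cos λ = 0.999373.
ΔE = −sin λ·ΔX + cos λ·ΔY = −(0.035414)·(337) + (0.999373)·(-429) = -440.67 m.
ΔN = −sin φ cos λ·ΔX − sin φ sin λ·ΔY + cos φ·ΔZ = −(0.768793)(0.999373)(337) − (0.768793)(0.035414)(-429) + (0.639497)(-583) = -620.07 m.
Horizontal magnitude = √(ΔE² + ΔN²) = √((-440.67)² + (-620.07)²) = 760.70 m.

760.7 m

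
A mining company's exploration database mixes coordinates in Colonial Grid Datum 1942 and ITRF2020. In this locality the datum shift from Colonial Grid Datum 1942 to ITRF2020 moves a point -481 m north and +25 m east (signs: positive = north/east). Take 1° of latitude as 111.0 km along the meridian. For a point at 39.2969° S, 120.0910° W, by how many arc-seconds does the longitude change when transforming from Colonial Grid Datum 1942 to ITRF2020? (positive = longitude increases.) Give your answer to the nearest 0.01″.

Δλ = 1.05″

At latitude -39.2969°, cos φ = 0.773874.
1° of longitude at this latitude = 111.0 × cos φ = 85.90 km, so Δλ = 25.0 / 85900.1 = 0.0002910° = 1.048″.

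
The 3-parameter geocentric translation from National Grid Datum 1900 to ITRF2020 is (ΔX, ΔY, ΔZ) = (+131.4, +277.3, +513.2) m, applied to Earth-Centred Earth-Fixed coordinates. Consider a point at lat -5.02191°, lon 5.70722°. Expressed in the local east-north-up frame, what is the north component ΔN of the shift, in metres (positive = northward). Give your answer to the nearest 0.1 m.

ΔN = 525.1 m

The local north axis is (−sin φ cos λ, −sin φ sin λ, cos φ), giving ΔN = 11.445 + 2.414 + 511.230 = 525.09 m.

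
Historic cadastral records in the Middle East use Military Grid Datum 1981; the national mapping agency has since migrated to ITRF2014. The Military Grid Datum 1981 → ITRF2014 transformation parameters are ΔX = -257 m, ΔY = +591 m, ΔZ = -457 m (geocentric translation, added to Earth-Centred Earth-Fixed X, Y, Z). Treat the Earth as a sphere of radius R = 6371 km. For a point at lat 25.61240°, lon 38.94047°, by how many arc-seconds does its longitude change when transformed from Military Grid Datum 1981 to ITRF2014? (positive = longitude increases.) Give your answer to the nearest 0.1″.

Δλ = 22.3″

sin φ = 0.432281, cos φ = 0.901739, sin λ = 0.628513, cos λ = 0.777799.
East component: ΔE = −sin λ·ΔX + cos λ·ΔY = −(0.628513)(-257) + (0.777799)(591) = 621.21 m.
1° of latitude spans πR/180 = 111195 m; at latitude φ, 1° of longitude spans that × cos φ = 100268.8 m, so Δλ = 621.21 / 100268.8 × 3600 = 22.304″.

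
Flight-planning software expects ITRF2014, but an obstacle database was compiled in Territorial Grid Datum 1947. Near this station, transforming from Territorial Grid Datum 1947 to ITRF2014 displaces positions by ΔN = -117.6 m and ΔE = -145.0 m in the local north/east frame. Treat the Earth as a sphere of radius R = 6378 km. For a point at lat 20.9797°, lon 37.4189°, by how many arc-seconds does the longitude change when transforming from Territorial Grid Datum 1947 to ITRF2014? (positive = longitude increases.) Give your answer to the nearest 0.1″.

Δλ = -5.0″

At latitude 20.9797°, cos φ = 0.933707.
One radian of longitude at latitude φ spans R cos φ, so Δλ = ΔE / (R cos φ) = -145.0 / (6378000 × 0.933707) = -2.4349e-05 rad = -5.022″.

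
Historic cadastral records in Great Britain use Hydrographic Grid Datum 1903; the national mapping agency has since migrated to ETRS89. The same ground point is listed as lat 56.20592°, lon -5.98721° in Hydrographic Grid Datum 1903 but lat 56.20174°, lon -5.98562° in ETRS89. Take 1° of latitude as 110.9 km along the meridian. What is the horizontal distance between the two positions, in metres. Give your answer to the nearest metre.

474 m

Δφ = 56.20174° − 56.20592° = -0.00418°; Δλ = -5.98562° − -5.98721° = +0.00159°.
ΔN = Δφ × 110900 = -463.6 m; ΔE = Δλ × 110900 × cos(56.20592°) = +0.00159 × 110900 × 0.556210 = 98.1 m.
Distance = √(ΔE² + ΔN²) = √(98.1² + (-463.6)²) = 473.8 m.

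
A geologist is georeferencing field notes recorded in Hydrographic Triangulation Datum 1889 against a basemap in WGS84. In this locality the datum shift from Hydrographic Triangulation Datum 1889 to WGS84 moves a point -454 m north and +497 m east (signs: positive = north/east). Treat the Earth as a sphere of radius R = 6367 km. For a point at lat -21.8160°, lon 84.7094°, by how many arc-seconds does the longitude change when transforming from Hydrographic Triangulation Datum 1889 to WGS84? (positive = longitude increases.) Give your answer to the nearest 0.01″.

At latitude -21.8160°, cos φ = 0.928382.
One radian of longitude at latitude φ spans R cos φ, so Δλ = ΔE / (R cos φ) = 497.0 / (6367000 × 0.928382) = 8.4080e-05 rad = 17.343″.

Δλ = 17.34″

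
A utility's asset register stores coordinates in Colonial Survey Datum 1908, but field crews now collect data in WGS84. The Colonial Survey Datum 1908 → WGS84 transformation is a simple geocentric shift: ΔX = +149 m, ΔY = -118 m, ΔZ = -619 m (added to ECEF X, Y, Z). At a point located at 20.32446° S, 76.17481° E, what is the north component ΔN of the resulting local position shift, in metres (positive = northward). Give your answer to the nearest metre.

ΔN = -608 m

At φ = -20.32446°, λ = 76.17481°: sin φ = -0.347336, cos φ = 0.937741, sin λ = 0.971029, cos λ = 0.238960.
ΔN = −sin φ cos λ·ΔX − sin φ sin λ·ΔY + cos φ·ΔZ = −(-0.347336)(0.238960)(149) − (-0.347336)(0.971029)(-118) + (0.937741)(-619) = -607.89 m.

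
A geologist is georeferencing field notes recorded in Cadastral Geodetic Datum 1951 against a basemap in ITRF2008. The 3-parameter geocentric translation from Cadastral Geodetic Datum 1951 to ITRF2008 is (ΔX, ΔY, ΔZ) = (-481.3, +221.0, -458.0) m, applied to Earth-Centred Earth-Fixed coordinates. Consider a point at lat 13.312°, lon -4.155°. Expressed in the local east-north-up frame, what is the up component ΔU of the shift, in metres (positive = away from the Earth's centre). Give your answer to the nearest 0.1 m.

ΔU = -588.2 m

The local up (radial) axis is (cos φ cos λ, cos φ sin λ, sin φ), giving ΔU = -467.137 − 15.582 − 105.456 = -588.18 m.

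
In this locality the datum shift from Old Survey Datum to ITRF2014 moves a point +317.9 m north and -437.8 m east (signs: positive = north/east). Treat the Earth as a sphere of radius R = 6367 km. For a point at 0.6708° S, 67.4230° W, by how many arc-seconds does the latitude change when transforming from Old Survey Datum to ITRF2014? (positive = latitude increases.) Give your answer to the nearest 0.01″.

Δφ = 10.30″

On a sphere of radius R, 1 rad of latitude = R, so Δφ = ΔN / R = 317.9 / 6367000 = 4.9929e-05 rad = 10.299″.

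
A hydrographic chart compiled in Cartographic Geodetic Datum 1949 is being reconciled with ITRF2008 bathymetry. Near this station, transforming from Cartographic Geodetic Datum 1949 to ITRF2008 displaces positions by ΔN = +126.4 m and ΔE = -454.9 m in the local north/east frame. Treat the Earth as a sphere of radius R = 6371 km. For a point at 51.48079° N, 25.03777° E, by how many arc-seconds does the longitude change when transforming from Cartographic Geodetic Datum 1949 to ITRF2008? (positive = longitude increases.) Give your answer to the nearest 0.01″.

Δλ = -23.65″

At latitude 51.48079°, cos φ = 0.622777.
One radian of longitude at latitude φ spans R cos φ, so Δλ = ΔE / (R cos φ) = -454.9 / (6371000 × 0.622777) = -1.1465e-04 rad = -23.648″.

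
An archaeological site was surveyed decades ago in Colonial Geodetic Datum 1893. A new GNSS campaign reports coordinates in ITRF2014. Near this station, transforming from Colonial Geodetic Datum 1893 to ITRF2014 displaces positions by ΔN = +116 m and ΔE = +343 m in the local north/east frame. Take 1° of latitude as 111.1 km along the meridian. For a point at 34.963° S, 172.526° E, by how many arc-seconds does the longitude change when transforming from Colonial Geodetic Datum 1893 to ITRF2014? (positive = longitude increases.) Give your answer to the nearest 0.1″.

At latitude -34.963°, cos φ = 0.819522.
1° of longitude at this latitude = 111.1 × cos φ = 91.05 km, so Δλ = 343.0 / 91048.9 = 0.0037672° = 13.562″.

Δλ = 13.6″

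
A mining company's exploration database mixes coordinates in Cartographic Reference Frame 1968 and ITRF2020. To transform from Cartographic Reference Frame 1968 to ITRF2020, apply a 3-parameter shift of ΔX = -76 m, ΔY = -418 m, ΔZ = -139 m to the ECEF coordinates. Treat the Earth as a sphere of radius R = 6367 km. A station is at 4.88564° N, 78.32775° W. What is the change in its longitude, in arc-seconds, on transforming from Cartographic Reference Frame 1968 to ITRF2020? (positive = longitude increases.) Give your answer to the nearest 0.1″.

sin φ = 0.085167, cos φ = 0.996367, sin λ = -0.979321, cos λ = 0.202313.
East component: ΔE = −sin λ·ΔX + cos λ·ΔY = −(-0.979321)(-76) + (0.202313)(-418) = -159.00 m.
1° of latitude spans πR/180 = 111125 m; at latitude φ, 1° of longitude spans that × cos φ = 110721.4 m, so Δλ = -159.00 / 110721.4 × 3600 = -5.170″.

Δλ = -5.2″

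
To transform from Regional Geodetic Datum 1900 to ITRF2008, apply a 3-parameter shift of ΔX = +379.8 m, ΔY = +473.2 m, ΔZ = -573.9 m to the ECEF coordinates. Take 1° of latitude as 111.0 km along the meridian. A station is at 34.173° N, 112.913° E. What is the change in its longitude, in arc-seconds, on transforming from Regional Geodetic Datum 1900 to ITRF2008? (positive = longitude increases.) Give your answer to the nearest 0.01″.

Δλ = -20.94″

sin φ = 0.561694, cos φ = 0.827345, sin λ = 0.921097, cos λ = -0.389333.
East component: ΔE = −sin λ·ΔX + cos λ·ΔY = −(0.921097)(379.8) + (-0.389333)(473.2) = -534.07 m.
1° of latitude spans 111000 m; at latitude φ, 1° of longitude spans that × cos φ = 91835.3 m, so Δλ = -534.07 / 91835.3 × 3600 = -20.936″.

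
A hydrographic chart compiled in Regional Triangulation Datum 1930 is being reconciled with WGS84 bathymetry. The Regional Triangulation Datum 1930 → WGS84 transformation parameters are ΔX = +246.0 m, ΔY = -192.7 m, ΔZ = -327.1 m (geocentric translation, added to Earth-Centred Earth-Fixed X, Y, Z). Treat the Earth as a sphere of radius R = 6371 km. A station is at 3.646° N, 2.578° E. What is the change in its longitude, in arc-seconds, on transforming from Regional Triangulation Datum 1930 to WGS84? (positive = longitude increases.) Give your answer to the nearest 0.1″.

Δλ = -6.6″

sin φ = 0.063592, cos φ = 0.997976, sin λ = 0.044979, cos λ = 0.998988.
East component: ΔE = −sin λ·ΔX + cos λ·ΔY = −(0.044979)(246.0) + (0.998988)(-192.7) = -203.57 m.
1° of latitude spans πR/180 = 111195 m; at latitude φ, 1° of longitude spans that × cos φ = 110969.9 m, so Δλ = -203.57 / 110969.9 × 3600 = -6.604″.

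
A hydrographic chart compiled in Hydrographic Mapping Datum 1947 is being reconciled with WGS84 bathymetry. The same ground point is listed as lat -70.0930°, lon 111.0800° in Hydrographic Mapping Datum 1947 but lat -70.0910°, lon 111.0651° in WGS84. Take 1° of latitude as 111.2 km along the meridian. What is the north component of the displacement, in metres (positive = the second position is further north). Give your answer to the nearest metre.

Δφ = -70.0910° − -70.0930° = +0.0020°; Δλ = 111.0651° − 111.0800° = -0.0149°.
ΔN = Δφ × 111200 = 222.4 m; ΔE = Δλ × 111200 × cos(-70.0930°) = -0.0149 × 111200 × 0.340494 = -564.2 m.

ΔN = 222 m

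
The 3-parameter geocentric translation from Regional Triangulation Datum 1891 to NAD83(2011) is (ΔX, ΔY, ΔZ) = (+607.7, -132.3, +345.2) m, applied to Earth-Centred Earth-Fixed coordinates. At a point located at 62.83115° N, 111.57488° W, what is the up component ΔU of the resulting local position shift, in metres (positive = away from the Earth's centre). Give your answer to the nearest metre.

ΔU = 261 m

The local up (radial) axis is (cos φ cos λ, cos φ sin λ, sin φ), giving ΔU = -102.036 + 56.178 + 307.112 = 261.25 m.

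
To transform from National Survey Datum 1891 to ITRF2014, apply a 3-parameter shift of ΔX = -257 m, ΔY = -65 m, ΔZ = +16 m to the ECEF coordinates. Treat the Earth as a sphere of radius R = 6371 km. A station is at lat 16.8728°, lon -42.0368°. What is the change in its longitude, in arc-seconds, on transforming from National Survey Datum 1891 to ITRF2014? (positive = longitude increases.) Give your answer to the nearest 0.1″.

Δλ = -7.5″

sin φ = 0.290248, cos φ = 0.956951, sin λ = -0.669608, cos λ = 0.742715.
East component: ΔE = −sin λ·ΔX + cos λ·ΔY = −(-0.669608)(-257) + (0.742715)(-65) = -220.37 m.
1° of latitude spans πR/180 = 111195 m; at latitude φ, 1° of longitude spans that × cos φ = 106408.1 m, so Δλ = -220.37 / 106408.1 × 3600 = -7.455″.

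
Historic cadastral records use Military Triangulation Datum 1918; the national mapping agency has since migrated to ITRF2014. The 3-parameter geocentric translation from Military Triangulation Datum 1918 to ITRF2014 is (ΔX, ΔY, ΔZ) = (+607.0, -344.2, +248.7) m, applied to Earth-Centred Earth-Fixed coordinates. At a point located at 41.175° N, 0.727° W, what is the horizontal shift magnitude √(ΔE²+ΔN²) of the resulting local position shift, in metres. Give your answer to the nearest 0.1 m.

At φ = 41.175°, λ = -0.727°: sin φ = 0.658361, cos φ = 0.752702, sin λ = -0.012688, cos λ = 0.999920.
ΔE = −sin λ·ΔX + cos λ·ΔY = −(-0.012688)·(607.0) + (0.999920)·(-344.2) = -336.47 m.
ΔN = −sin φ cos λ·ΔX − sin φ sin λ·ΔY + cos φ·ΔZ = −(0.658361)(0.999920)(607.0) − (0.658361)(-0.012688)(-344.2) + (0.752702)(248.7) = -215.27 m.
Horizontal magnitude = √(ΔE² + ΔN²) = √((-336.47)² + (-215.27)²) = 399.44 m.

399.4 m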